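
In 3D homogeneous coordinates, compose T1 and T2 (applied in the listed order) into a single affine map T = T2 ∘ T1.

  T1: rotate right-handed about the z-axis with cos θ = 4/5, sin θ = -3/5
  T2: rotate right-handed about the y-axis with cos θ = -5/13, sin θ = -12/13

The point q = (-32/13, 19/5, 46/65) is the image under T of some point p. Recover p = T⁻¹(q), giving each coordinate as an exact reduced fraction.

T1 = [4/5 3/5 0 0; -3/5 4/5 0 0; 0 0 1 0; 0 0 0 1]
T2·T1 = [-4/13 -3/13 -12/13 0; -3/5 4/5 0 0; 48/65 36/65 -5/13 0; 0 0 0 1]
det M = 1; M⁻¹ = [-4/13 -3/5 48/65 0; -3/13 4/5 36/65 0; -12/13 0 -5/13 0; 0 0 0 1]
M⁻¹ · (-32/13, 19/5, 46/65)ᵀ = (-1, 4, 2)ᵀ

p = (-1, 4, 2)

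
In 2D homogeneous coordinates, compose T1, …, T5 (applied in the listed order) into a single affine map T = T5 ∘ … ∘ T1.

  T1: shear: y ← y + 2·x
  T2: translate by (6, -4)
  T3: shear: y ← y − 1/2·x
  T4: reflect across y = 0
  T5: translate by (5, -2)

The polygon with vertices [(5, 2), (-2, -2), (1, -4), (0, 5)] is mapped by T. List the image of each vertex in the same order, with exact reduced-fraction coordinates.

image vertices: (16, -9/2), (9, 10), (12, 15/2), (11, 0)

T1 shear: y ← y + 2·x: (5, 2) → (5, 12); (-2, -2) → (-2, -6); (1, -4) → (1, -2); (0, 5) → (0, 5)
T2 translate by (6, -4): (5, 12) → (11, 8); (-2, -6) → (4, -10); (1, -2) → (7, -6); (0, 5) → (6, 1)
T3 shear: y ← y − 1/2·x: (11, 8) → (11, 5/2); (4, -10) → (4, -12); (7, -6) → (7, -19/2); (6, 1) → (6, -2)
T4 reflect across y = 0: (11, 5/2) → (11, -5/2); (4, -12) → (4, 12); (7, -19/2) → (7, 19/2); (6, -2) → (6, 2)
T5 translate by (5, -2): (11, -5/2) → (16, -9/2); (4, 12) → (9, 10); (7, 19/2) → (12, 15/2); (6, 2) → (11, 0)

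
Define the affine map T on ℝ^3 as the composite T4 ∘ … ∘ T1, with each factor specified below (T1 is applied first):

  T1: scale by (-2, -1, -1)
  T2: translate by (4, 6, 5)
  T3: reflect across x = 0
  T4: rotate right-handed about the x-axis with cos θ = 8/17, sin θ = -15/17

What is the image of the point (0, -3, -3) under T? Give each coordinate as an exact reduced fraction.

T(p) = (-4, 192/17, -71/17)

T1 scale by (-2, -1, -1): (0, -3, -3) → (0, 3, 3)
T2 translate by (4, 6, 5): (0, 3, 3) → (4, 9, 8)
T3 reflect across x = 0: (4, 9, 8) → (-4, 9, 8)
T4 rotate right-handed about the x-axis with cos θ = 8/17, sin θ = -15/17: (-4, 9, 8) → (-4, 192/17, -71/17)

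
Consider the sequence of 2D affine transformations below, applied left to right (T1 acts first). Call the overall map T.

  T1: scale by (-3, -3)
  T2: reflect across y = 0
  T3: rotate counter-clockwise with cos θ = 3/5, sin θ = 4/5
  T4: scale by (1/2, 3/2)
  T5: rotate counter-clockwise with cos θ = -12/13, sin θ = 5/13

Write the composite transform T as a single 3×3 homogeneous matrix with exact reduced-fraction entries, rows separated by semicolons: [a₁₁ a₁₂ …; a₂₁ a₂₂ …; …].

T = [144/65 9/130 0; 387/130 -192/65 0; 0 0 1]

T1 = [-3 0 0; 0 -3 0; 0 0 1]
T2·T1 = [-3 0 0; 0 3 0; 0 0 1]
T3·…·T1 = [-9/5 -12/5 0; -12/5 9/5 0; 0 0 1]
T4·…·T1 = [-9/10 -6/5 0; -18/5 27/10 0; 0 0 1]
T5·…·T1 = [144/65 9/130 0; 387/130 -192/65 0; 0 0 1]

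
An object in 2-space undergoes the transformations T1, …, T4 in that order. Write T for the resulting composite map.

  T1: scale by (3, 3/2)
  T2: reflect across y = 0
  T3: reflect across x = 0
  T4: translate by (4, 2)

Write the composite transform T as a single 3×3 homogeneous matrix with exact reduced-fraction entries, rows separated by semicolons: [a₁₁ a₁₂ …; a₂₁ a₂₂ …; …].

T = [-3 0 4; 0 -3/2 2; 0 0 1]

T1 = [3 0 0; 0 3/2 0; 0 0 1]
T2·T1 = [3 0 0; 0 -3/2 0; 0 0 1]
T3·…·T1 = [-3 0 0; 0 -3/2 0; 0 0 1]
T4·…·T1 = [-3 0 4; 0 -3/2 2; 0 0 1]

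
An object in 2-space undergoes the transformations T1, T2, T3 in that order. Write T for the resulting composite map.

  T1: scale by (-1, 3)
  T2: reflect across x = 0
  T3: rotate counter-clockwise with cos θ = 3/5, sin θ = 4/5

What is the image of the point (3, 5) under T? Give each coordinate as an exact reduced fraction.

T(p) = (-51/5, 57/5)

T1 scale by (-1, 3): (3, 5) → (-3, 15)
T2 reflect across x = 0: (-3, 15) → (3, 15)
T3 rotate counter-clockwise with cos θ = 3/5, sin θ = 4/5: (3, 15) → (-51/5, 57/5)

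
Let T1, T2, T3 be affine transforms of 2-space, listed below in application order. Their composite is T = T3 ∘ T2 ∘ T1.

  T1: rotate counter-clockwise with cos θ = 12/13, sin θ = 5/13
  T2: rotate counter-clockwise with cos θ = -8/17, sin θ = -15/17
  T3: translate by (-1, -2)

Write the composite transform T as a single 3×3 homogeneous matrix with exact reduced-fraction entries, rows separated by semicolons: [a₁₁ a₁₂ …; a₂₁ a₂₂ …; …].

T = [-21/221 220/221 -1; -220/221 -21/221 -2; 0 0 1]

T1 = [12/13 -5/13 0; 5/13 12/13 0; 0 0 1]
T2·T1 = [-21/221 220/221 0; -220/221 -21/221 0; 0 0 1]
T3·…·T1 = [-21/221 220/221 -1; -220/221 -21/221 -2; 0 0 1]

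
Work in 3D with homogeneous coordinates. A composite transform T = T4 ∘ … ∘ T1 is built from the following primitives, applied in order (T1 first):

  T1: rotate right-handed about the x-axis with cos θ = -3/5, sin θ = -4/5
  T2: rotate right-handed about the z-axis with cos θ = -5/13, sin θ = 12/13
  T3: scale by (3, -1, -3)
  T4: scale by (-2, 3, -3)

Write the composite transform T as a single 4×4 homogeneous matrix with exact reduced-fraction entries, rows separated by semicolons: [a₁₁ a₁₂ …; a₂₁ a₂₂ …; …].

T = [30/13 -216/65 288/65 0; -36/13 -9/13 12/13 0; 0 -36/5 -27/5 0; 0 0 0 1]

T1 = [1 0 0 0; 0 -3/5 4/5 0; 0 -4/5 -3/5 0; 0 0 0 1]
T2·T1 = [-5/13 36/65 -48/65 0; 12/13 3/13 -4/13 0; 0 -4/5 -3/5 0; 0 0 0 1]
T3·…·T1 = [-15/13 108/65 -144/65 0; -12/13 -3/13 4/13 0; 0 12/5 9/5 0; 0 0 0 1]
T4·…·T1 = [30/13 -216/65 288/65 0; -36/13 -9/13 12/13 0; 0 -36/5 -27/5 0; 0 0 0 1]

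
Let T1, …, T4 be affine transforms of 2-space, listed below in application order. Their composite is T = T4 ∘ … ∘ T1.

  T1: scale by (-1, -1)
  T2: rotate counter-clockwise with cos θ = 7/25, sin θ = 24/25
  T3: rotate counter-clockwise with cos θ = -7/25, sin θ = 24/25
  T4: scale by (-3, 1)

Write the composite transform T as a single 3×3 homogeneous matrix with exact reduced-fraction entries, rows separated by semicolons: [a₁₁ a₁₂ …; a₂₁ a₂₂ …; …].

T = [-3 0 0; 0 1 0; 0 0 1]

T1 = [-1 0 0; 0 -1 0; 0 0 1]
T2·T1 = [-7/25 24/25 0; -24/25 -7/25 0; 0 0 1]
T3·…·T1 = [1 0 0; 0 1 0; 0 0 1]
T4·…·T1 = [-3 0 0; 0 1 0; 0 0 1]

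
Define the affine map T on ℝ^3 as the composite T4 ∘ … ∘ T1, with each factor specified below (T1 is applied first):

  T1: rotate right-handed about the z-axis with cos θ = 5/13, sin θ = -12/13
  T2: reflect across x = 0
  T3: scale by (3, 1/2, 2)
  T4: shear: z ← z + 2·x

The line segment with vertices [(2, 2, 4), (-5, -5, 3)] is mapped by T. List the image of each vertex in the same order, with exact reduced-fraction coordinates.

T1 rotate right-handed about the z-axis with cos θ = 5/13, sin θ = -12/13: (2, 2, 4) → (34/13, -14/13, 4); (-5, -5, 3) → (-85/13, 35/13, 3)
T2 reflect across x = 0: (34/13, -14/13, 4) → (-34/13, -14/13, 4); (-85/13, 35/13, 3) → (85/13, 35/13, 3)
T3 scale by (3, 1/2, 2): (-34/13, -14/13, 4) → (-102/13, -7/13, 8); (85/13, 35/13, 3) → (255/13, 35/26, 6)
T4 shear: z ← z + 2·x: (-102/13, -7/13, 8) → (-102/13, -7/13, -100/13); (255/13, 35/26, 6) → (255/13, 35/26, 588/13)

image vertices: (-102/13, -7/13, -100/13), (255/13, 35/26, 588/13)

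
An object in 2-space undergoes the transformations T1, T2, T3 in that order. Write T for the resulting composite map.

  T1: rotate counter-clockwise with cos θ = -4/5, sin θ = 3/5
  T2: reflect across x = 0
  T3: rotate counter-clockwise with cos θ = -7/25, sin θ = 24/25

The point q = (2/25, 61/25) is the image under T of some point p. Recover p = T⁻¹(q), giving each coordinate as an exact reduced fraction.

p = (7/5, 2)

T1 = [-4/5 -3/5 0; 3/5 -4/5 0; 0 0 1]
T2·T1 = [4/5 3/5 0; 3/5 -4/5 0; 0 0 1]
T3·…·T1 = [-4/5 3/5 0; 3/5 4/5 0; 0 0 1]
det M = -1; M⁻¹ = [-4/5 3/5 0; 3/5 4/5 0; 0 0 1]
M⁻¹ · (2/25, 61/25)ᵀ = (7/5, 2)ᵀ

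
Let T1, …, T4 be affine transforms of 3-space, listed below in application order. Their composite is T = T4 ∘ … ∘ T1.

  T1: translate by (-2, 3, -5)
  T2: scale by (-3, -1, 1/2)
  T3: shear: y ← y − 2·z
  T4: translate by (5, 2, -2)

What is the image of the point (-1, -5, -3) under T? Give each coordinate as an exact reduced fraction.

T1 translate by (-2, 3, -5): (-1, -5, -3) → (-3, -2, -8)
T2 scale by (-3, -1, 1/2): (-3, -2, -8) → (9, 2, -4)
T3 shear: y ← y − 2·z: (9, 2, -4) → (9, 10, -4)
T4 translate by (5, 2, -2): (9, 10, -4) → (14, 12, -6)

T(p) = (14, 12, -6)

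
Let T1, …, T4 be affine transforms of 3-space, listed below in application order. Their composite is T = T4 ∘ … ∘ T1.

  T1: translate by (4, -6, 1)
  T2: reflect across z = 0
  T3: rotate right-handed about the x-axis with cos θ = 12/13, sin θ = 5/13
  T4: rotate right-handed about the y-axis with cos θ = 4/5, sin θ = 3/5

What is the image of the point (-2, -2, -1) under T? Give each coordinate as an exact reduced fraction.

T1 translate by (4, -6, 1): (-2, -2, -1) → (2, -8, 0)
T2 reflect across z = 0: (2, -8, 0) → (2, -8, 0)
T3 rotate right-handed about the x-axis with cos θ = 12/13, sin θ = 5/13: (2, -8, 0) → (2, -96/13, -40/13)
T4 rotate right-handed about the y-axis with cos θ = 4/5, sin θ = 3/5: (2, -96/13, -40/13) → (-16/65, -96/13, -238/65)

T(p) = (-16/65, -96/13, -238/65)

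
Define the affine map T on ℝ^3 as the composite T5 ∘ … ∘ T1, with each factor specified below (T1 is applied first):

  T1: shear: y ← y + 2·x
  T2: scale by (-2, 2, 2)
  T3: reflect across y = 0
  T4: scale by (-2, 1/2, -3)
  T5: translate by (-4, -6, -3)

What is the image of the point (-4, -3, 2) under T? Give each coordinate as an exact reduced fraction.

T1 shear: y ← y + 2·x: (-4, -3, 2) → (-4, -11, 2)
T2 scale by (-2, 2, 2): (-4, -11, 2) → (8, -22, 4)
T3 reflect across y = 0: (8, -22, 4) → (8, 22, 4)
T4 scale by (-2, 1/2, -3): (8, 22, 4) → (-16, 11, -12)
T5 translate by (-4, -6, -3): (-16, 11, -12) → (-20, 5, -15)

T(p) = (-20, 5, -15)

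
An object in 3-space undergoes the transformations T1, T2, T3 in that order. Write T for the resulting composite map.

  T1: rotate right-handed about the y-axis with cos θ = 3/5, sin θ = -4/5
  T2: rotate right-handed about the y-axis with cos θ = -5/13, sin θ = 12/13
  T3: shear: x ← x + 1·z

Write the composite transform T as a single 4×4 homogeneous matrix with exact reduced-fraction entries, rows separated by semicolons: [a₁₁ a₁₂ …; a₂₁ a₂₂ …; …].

T1 = [3/5 0 -4/5 0; 0 1 0 0; 4/5 0 3/5 0; 0 0 0 1]
T2·T1 = [33/65 0 56/65 0; 0 1 0 0; -56/65 0 33/65 0; 0 0 0 1]
T3·…·T1 = [-23/65 0 89/65 0; 0 1 0 0; -56/65 0 33/65 0; 0 0 0 1]

T = [-23/65 0 89/65 0; 0 1 0 0; -56/65 0 33/65 0; 0 0 0 1]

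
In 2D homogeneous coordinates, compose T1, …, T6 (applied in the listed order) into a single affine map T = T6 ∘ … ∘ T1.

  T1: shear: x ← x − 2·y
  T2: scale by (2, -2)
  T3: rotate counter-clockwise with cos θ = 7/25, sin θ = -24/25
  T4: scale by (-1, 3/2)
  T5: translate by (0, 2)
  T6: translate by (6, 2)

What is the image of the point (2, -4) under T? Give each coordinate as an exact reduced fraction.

T(p) = (-182/25, -536/25)

T1 shear: x ← x − 2·y: (2, -4) → (10, -4)
T2 scale by (2, -2): (10, -4) → (20, 8)
T3 rotate counter-clockwise with cos θ = 7/25, sin θ = -24/25: (20, 8) → (332/25, -424/25)
T4 scale by (-1, 3/2): (332/25, -424/25) → (-332/25, -636/25)
T5 translate by (0, 2): (-332/25, -636/25) → (-332/25, -586/25)
T6 translate by (6, 2): (-332/25, -586/25) → (-182/25, -536/25)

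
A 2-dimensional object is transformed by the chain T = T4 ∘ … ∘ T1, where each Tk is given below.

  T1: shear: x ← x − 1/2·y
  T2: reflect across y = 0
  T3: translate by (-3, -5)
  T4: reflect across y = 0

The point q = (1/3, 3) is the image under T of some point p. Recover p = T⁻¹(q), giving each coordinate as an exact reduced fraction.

T1 = [1 -1/2 0; 0 1 0; 0 0 1]
T2·T1 = [1 -1/2 0; 0 -1 0; 0 0 1]
T3·…·T1 = [1 -1/2 -3; 0 -1 -5; 0 0 1]
T4·…·T1 = [1 -1/2 -3; 0 1 5; 0 0 1]
det M = 1; M⁻¹ = [1 1/2 1/2; 0 1 -5; 0 0 1]
M⁻¹ · (1/3, 3)ᵀ = (7/3, -2)ᵀ

p = (7/3, -2)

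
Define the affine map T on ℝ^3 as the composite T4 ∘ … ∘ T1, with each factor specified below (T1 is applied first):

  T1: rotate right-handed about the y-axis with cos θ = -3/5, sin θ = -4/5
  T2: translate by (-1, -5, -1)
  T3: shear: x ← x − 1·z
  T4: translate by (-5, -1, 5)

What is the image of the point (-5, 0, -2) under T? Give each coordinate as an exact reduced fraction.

T1 rotate right-handed about the y-axis with cos θ = -3/5, sin θ = -4/5: (-5, 0, -2) → (23/5, 0, -14/5)
T2 translate by (-1, -5, -1): (23/5, 0, -14/5) → (18/5, -5, -19/5)
T3 shear: x ← x − 1·z: (18/5, -5, -19/5) → (37/5, -5, -19/5)
T4 translate by (-5, -1, 5): (37/5, -5, -19/5) → (12/5, -6, 6/5)

T(p) = (12/5, -6, 6/5)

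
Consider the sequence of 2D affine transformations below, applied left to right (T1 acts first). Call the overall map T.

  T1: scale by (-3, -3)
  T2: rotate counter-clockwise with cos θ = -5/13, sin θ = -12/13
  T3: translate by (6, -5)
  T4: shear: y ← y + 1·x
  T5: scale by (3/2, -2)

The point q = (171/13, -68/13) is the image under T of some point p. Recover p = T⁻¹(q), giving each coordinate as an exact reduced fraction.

p = (0, -1)

T1 = [-3 0 0; 0 -3 0; 0 0 1]
T2·T1 = [15/13 -36/13 0; 36/13 15/13 0; 0 0 1]
T3·…·T1 = [15/13 -36/13 6; 36/13 15/13 -5; 0 0 1]
T4·…·T1 = [15/13 -36/13 6; 51/13 -21/13 1; 0 0 1]
T5·…·T1 = [45/26 -54/13 9; -102/13 42/13 -2; 0 0 1]
det M = -27; M⁻¹ = [-14/117 -2/13 10/13; -34/117 -5/78 97/39; 0 0 1]
M⁻¹ · (171/13, -68/13)ᵀ = (0, -1)ᵀ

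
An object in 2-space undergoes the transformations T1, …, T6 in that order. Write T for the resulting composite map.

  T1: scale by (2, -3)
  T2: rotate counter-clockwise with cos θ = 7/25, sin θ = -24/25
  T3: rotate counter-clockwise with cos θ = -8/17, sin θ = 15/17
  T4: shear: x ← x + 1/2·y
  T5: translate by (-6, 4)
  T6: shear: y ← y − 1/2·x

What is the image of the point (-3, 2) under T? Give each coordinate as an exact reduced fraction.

T1 scale by (2, -3): (-3, 2) → (-6, -6)
T2 rotate counter-clockwise with cos θ = 7/25, sin θ = -24/25: (-6, -6) → (-186/25, 102/25)
T3 rotate counter-clockwise with cos θ = -8/17, sin θ = 15/17: (-186/25, 102/25) → (-42/425, -3606/425)
T4 shear: x ← x + 1/2·y: (-42/425, -3606/425) → (-369/85, -3606/425)
T5 translate by (-6, 4): (-369/85, -3606/425) → (-879/85, -1906/425)
T6 shear: y ← y − 1/2·x: (-879/85, -1906/425) → (-879/85, 583/850)

T(p) = (-879/85, 583/850)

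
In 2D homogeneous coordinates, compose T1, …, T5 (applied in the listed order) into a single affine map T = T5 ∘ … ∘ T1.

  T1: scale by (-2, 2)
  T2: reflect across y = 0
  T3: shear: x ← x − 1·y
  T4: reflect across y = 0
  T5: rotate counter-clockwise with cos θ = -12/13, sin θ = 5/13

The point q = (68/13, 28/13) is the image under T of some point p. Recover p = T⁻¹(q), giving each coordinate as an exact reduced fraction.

p = (0, -2)

T1 = [-2 0 0; 0 2 0; 0 0 1]
T2·T1 = [-2 0 0; 0 -2 0; 0 0 1]
T3·…·T1 = [-2 2 0; 0 -2 0; 0 0 1]
T4·…·T1 = [-2 2 0; 0 2 0; 0 0 1]
T5·…·T1 = [24/13 -34/13 0; -10/13 -14/13 0; 0 0 1]
det M = -4; M⁻¹ = [7/26 -17/26 0; -5/26 -6/13 0; 0 0 1]
M⁻¹ · (68/13, 28/13)ᵀ = (0, -2)ᵀ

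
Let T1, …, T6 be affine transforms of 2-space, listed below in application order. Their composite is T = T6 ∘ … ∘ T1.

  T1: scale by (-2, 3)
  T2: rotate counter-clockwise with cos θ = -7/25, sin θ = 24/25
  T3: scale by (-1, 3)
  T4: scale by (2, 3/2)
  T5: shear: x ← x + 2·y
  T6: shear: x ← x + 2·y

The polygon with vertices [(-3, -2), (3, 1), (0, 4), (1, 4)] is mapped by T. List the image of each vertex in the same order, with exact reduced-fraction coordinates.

image vertices: (3144/25, 837/25), (-582/5, -297/10), (-936/25, -378/25), (-1828/25, -594/25)

T1 scale by (-2, 3): (-3, -2) → (6, -6); (3, 1) → (-6, 3); (0, 4) → (0, 12); (1, 4) → (-2, 12)
T2 rotate counter-clockwise with cos θ = -7/25, sin θ = 24/25: (6, -6) → (102/25, 186/25); (-6, 3) → (-6/5, -33/5); (0, 12) → (-288/25, -84/25); (-2, 12) → (-274/25, -132/25)
T3 scale by (-1, 3): (102/25, 186/25) → (-102/25, 558/25); (-6/5, -33/5) → (6/5, -99/5); (-288/25, -84/25) → (288/25, -252/25); (-274/25, -132/25) → (274/25, -396/25)
T4 scale by (2, 3/2): (-102/25, 558/25) → (-204/25, 837/25); (6/5, -99/5) → (12/5, -297/10); (288/25, -252/25) → (576/25, -378/25); (274/25, -396/25) → (548/25, -594/25)
T5 shear: x ← x + 2·y: (-204/25, 837/25) → (294/5, 837/25); (12/5, -297/10) → (-57, -297/10); (576/25, -378/25) → (-36/5, -378/25); (548/25, -594/25) → (-128/5, -594/25)
T6 shear: x ← x + 2·y: (294/5, 837/25) → (3144/25, 837/25); (-57, -297/10) → (-582/5, -297/10); (-36/5, -378/25) → (-936/25, -378/25); (-128/5, -594/25) → (-1828/25, -594/25)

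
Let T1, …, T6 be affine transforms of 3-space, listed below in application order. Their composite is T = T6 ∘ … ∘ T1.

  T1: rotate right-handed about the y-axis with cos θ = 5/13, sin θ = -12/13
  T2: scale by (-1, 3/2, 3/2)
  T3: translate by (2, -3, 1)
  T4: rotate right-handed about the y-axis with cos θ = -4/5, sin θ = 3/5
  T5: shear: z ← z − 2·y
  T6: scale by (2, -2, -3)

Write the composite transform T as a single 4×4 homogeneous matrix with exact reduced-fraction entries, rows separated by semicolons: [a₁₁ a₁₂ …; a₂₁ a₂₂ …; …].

T1 = [5/13 0 -12/13 0; 0 1 0 0; 12/13 0 5/13 0; 0 0 0 1]
T2·T1 = [-5/13 0 12/13 0; 0 3/2 0 0; 18/13 0 15/26 0; 0 0 0 1]
T3·…·T1 = [-5/13 0 12/13 2; 0 3/2 0 -3; 18/13 0 15/26 1; 0 0 0 1]
T4·…·T1 = [74/65 0 -51/130 -1; 0 3/2 0 -3; -57/65 0 -66/65 -2; 0 0 0 1]
T5·…·T1 = [74/65 0 -51/130 -1; 0 3/2 0 -3; -57/65 -3 -66/65 4; 0 0 0 1]
T6·…·T1 = [148/65 0 -51/65 -2; 0 -3 0 6; 171/65 9 198/65 -12; 0 0 0 1]

T = [148/65 0 -51/65 -2; 0 -3 0 6; 171/65 9 198/65 -12; 0 0 0 1]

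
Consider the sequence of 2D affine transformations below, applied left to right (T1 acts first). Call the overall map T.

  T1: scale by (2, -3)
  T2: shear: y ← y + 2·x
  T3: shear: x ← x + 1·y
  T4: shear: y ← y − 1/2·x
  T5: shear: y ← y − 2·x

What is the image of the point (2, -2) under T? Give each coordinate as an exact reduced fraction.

T(p) = (18, -31)

T1 scale by (2, -3): (2, -2) → (4, 6)
T2 shear: y ← y + 2·x: (4, 6) → (4, 14)
T3 shear: x ← x + 1·y: (4, 14) → (18, 14)
T4 shear: y ← y − 1/2·x: (18, 14) → (18, 5)
T5 shear: y ← y − 2·x: (18, 5) → (18, -31)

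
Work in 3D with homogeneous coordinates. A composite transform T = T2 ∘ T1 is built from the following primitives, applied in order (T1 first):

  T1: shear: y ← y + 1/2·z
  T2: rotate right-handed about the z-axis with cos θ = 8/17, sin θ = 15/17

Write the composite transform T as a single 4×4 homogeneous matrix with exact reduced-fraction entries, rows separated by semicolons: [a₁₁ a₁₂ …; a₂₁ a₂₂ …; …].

T = [8/17 -15/17 -15/34 0; 15/17 8/17 4/17 0; 0 0 1 0; 0 0 0 1]

T1 = [1 0 0 0; 0 1 1/2 0; 0 0 1 0; 0 0 0 1]
T2·T1 = [8/17 -15/17 -15/34 0; 15/17 8/17 4/17 0; 0 0 1 0; 0 0 0 1]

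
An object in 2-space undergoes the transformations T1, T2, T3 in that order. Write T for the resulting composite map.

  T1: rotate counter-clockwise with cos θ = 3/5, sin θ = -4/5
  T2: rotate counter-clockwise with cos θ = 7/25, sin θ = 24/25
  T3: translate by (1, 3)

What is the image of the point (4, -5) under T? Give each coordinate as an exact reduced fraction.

T(p) = (813/125, -34/125)

T1 rotate counter-clockwise with cos θ = 3/5, sin θ = -4/5: (4, -5) → (-8/5, -31/5)
T2 rotate counter-clockwise with cos θ = 7/25, sin θ = 24/25: (-8/5, -31/5) → (688/125, -409/125)
T3 translate by (1, 3): (688/125, -409/125) → (813/125, -34/125)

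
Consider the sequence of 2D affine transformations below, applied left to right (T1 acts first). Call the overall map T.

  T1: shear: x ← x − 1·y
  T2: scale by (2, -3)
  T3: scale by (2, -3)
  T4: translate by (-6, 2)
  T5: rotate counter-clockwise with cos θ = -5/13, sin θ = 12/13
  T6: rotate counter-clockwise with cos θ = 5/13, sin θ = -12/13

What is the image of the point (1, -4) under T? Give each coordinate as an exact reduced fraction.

T1 shear: x ← x − 1·y: (1, -4) → (5, -4)
T2 scale by (2, -3): (5, -4) → (10, 12)
T3 scale by (2, -3): (10, 12) → (20, -36)
T4 translate by (-6, 2): (20, -36) → (14, -34)
T5 rotate counter-clockwise with cos θ = -5/13, sin θ = 12/13: (14, -34) → (26, 26)
T6 rotate counter-clockwise with cos θ = 5/13, sin θ = -12/13: (26, 26) → (34, -14)

T(p) = (34, -14)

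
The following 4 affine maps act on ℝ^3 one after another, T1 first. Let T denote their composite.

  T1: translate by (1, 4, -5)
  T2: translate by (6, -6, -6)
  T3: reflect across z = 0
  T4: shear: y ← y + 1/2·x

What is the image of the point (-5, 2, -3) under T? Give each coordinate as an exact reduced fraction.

T(p) = (2, 1, 14)

T1 translate by (1, 4, -5): (-5, 2, -3) → (-4, 6, -8)
T2 translate by (6, -6, -6): (-4, 6, -8) → (2, 0, -14)
T3 reflect across z = 0: (2, 0, -14) → (2, 0, 14)
T4 shear: y ← y + 1/2·x: (2, 0, 14) → (2, 1, 14)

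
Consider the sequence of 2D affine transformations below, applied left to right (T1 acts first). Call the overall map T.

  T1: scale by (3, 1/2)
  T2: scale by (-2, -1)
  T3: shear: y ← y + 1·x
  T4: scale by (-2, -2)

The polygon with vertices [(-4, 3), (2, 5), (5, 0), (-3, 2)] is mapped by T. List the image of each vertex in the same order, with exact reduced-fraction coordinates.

T1 scale by (3, 1/2): (-4, 3) → (-12, 3/2); (2, 5) → (6, 5/2); (5, 0) → (15, 0); (-3, 2) → (-9, 1)
T2 scale by (-2, -1): (-12, 3/2) → (24, -3/2); (6, 5/2) → (-12, -5/2); (15, 0) → (-30, 0); (-9, 1) → (18, -1)
T3 shear: y ← y + 1·x: (24, -3/2) → (24, 45/2); (-12, -5/2) → (-12, -29/2); (-30, 0) → (-30, -30); (18, -1) → (18, 17)
T4 scale by (-2, -2): (24, 45/2) → (-48, -45); (-12, -29/2) → (24, 29); (-30, -30) → (60, 60); (18, 17) → (-36, -34)

image vertices: (-48, -45), (24, 29), (60, 60), (-36, -34)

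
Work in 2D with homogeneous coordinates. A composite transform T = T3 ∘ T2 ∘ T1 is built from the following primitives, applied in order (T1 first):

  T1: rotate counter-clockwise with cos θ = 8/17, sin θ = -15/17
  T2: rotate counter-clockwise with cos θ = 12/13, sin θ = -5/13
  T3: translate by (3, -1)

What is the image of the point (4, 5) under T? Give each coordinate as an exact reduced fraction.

T(p) = (1847/221, -996/221)

T1 rotate counter-clockwise with cos θ = 8/17, sin θ = -15/17: (4, 5) → (107/17, -20/17)
T2 rotate counter-clockwise with cos θ = 12/13, sin θ = -5/13: (107/17, -20/17) → (1184/221, -775/221)
T3 translate by (3, -1): (1184/221, -775/221) → (1847/221, -996/221)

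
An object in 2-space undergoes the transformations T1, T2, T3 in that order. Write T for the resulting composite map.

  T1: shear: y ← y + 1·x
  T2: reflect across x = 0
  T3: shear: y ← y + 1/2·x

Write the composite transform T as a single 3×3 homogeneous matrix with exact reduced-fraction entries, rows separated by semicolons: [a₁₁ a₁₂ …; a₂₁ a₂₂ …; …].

T = [-1 0 0; 1/2 1 0; 0 0 1]

T1 = [1 0 0; 1 1 0; 0 0 1]
T2·T1 = [-1 0 0; 1 1 0; 0 0 1]
T3·…·T1 = [-1 0 0; 1/2 1 0; 0 0 1]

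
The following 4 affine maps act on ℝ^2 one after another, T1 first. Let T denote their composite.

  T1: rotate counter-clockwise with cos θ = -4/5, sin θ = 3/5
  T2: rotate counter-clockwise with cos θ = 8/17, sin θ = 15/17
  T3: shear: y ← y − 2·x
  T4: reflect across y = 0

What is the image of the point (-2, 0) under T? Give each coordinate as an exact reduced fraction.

T(p) = (154/85, 236/85)

T1 rotate counter-clockwise with cos θ = -4/5, sin θ = 3/5: (-2, 0) → (8/5, -6/5)
T2 rotate counter-clockwise with cos θ = 8/17, sin θ = 15/17: (8/5, -6/5) → (154/85, 72/85)
T3 shear: y ← y − 2·x: (154/85, 72/85) → (154/85, -236/85)
T4 reflect across y = 0: (154/85, -236/85) → (154/85, 236/85)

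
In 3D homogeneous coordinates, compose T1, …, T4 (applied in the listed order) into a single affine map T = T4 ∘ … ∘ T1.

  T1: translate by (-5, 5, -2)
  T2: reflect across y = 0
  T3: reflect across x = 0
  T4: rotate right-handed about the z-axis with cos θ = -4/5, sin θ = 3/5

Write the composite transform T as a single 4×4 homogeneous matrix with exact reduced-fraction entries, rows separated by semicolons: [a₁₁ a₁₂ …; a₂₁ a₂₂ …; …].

T1 = [1 0 0 -5; 0 1 0 5; 0 0 1 -2; 0 0 0 1]
T2·T1 = [1 0 0 -5; 0 -1 0 -5; 0 0 1 -2; 0 0 0 1]
T3·…·T1 = [-1 0 0 5; 0 -1 0 -5; 0 0 1 -2; 0 0 0 1]
T4·…·T1 = [4/5 3/5 0 -1; -3/5 4/5 0 7; 0 0 1 -2; 0 0 0 1]

T = [4/5 3/5 0 -1; -3/5 4/5 0 7; 0 0 1 -2; 0 0 0 1]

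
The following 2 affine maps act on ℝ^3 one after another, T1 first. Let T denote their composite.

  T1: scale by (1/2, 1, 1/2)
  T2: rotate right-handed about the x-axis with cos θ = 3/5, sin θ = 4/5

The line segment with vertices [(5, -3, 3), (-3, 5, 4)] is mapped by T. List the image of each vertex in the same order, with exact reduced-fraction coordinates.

image vertices: (5/2, -3, -3/2), (-3/2, 7/5, 26/5)

T1 scale by (1/2, 1, 1/2): (5, -3, 3) → (5/2, -3, 3/2); (-3, 5, 4) → (-3/2, 5, 2)
T2 rotate right-handed about the x-axis with cos θ = 3/5, sin θ = 4/5: (5/2, -3, 3/2) → (5/2, -3, -3/2); (-3/2, 5, 2) → (-3/2, 7/5, 26/5)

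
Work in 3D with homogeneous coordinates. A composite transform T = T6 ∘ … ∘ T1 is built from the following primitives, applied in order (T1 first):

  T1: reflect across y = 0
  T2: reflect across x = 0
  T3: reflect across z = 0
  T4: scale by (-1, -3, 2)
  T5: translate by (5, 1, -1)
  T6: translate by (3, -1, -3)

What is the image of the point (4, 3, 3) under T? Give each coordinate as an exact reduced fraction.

T(p) = (12, 9, -10)

T1 reflect across y = 0: (4, 3, 3) → (4, -3, 3)
T2 reflect across x = 0: (4, -3, 3) → (-4, -3, 3)
T3 reflect across z = 0: (-4, -3, 3) → (-4, -3, -3)
T4 scale by (-1, -3, 2): (-4, -3, -3) → (4, 9, -6)
T5 translate by (5, 1, -1): (4, 9, -6) → (9, 10, -7)
T6 translate by (3, -1, -3): (9, 10, -7) → (12, 9, -10)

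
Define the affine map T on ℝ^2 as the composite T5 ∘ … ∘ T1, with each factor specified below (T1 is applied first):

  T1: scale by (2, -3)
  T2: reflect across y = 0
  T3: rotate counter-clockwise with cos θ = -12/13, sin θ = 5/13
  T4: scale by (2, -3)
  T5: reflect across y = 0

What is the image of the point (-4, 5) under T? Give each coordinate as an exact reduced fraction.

T(p) = (42/13, -660/13)

T1 scale by (2, -3): (-4, 5) → (-8, -15)
T2 reflect across y = 0: (-8, -15) → (-8, 15)
T3 rotate counter-clockwise with cos θ = -12/13, sin θ = 5/13: (-8, 15) → (21/13, -220/13)
T4 scale by (2, -3): (21/13, -220/13) → (42/13, 660/13)
T5 reflect across y = 0: (42/13, 660/13) → (42/13, -660/13)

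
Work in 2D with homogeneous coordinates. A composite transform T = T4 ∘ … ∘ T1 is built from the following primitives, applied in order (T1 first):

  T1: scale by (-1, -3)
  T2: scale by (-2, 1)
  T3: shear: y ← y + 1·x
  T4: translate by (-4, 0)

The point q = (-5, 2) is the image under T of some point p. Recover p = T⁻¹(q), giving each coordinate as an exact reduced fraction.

T1 = [-1 0 0; 0 -3 0; 0 0 1]
T2·T1 = [2 0 0; 0 -3 0; 0 0 1]
T3·…·T1 = [2 0 0; 2 -3 0; 0 0 1]
T4·…·T1 = [2 0 -4; 2 -3 0; 0 0 1]
det M = -6; M⁻¹ = [1/2 0 2; 1/3 -1/3 4/3; 0 0 1]
M⁻¹ · (-5, 2)ᵀ = (-1/2, -1)ᵀ

p = (-1/2, -1)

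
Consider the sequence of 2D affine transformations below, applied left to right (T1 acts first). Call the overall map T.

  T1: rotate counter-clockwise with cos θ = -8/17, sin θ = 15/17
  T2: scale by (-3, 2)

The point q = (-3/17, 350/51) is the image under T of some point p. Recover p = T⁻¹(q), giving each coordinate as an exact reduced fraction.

T1 = [-8/17 -15/17 0; 15/17 -8/17 0; 0 0 1]
T2·T1 = [24/17 45/17 0; 30/17 -16/17 0; 0 0 1]
det M = -6; M⁻¹ = [8/51 15/34 0; 5/17 -4/17 0; 0 0 1]
M⁻¹ · (-3/17, 350/51)ᵀ = (3, -5/3)ᵀ

p = (3, -5/3)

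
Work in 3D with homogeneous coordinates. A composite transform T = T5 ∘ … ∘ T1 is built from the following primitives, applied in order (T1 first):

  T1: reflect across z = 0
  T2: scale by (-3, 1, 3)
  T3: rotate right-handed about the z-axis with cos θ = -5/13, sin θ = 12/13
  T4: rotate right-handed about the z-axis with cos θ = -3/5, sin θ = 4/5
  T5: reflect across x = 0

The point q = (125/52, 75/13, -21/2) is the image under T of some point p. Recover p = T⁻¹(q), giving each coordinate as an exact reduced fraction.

p = (5/4, -5, 7/2)

T1 = [1 0 0 0; 0 1 0 0; 0 0 -1 0; 0 0 0 1]
T2·T1 = [-3 0 0 0; 0 1 0 0; 0 0 -3 0; 0 0 0 1]
T3·…·T1 = [15/13 -12/13 0 0; -36/13 -5/13 0 0; 0 0 -3 0; 0 0 0 1]
T4·…·T1 = [99/65 56/65 0 0; 168/65 -33/65 0 0; 0 0 -3 0; 0 0 0 1]
T5·…·T1 = [-99/65 -56/65 0 0; 168/65 -33/65 0 0; 0 0 -3 0; 0 0 0 1]
det M = -9; M⁻¹ = [-11/65 56/195 0 0; -56/65 -33/65 0 0; 0 0 -1/3 0; 0 0 0 1]
M⁻¹ · (125/52, 75/13, -21/2)ᵀ = (5/4, -5, 7/2)ᵀ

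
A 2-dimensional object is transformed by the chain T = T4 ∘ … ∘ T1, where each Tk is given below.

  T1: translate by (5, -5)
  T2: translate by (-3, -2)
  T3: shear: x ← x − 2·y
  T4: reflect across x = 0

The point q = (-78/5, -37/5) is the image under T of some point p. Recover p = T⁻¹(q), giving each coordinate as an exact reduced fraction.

p = (-6/5, -2/5)

T1 = [1 0 5; 0 1 -5; 0 0 1]
T2·T1 = [1 0 2; 0 1 -7; 0 0 1]
T3·…·T1 = [1 -2 16; 0 1 -7; 0 0 1]
T4·…·T1 = [-1 2 -16; 0 1 -7; 0 0 1]
det M = -1; M⁻¹ = [-1 2 -2; 0 1 7; 0 0 1]
M⁻¹ · (-78/5, -37/5)ᵀ = (-6/5, -2/5)ᵀ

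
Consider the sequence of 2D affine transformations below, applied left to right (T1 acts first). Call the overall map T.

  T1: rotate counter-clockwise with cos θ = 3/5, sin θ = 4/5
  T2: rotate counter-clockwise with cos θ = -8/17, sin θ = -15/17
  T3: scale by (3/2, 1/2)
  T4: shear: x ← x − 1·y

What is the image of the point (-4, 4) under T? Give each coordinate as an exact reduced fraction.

T(p) = (4/17, 226/85)

T1 rotate counter-clockwise with cos θ = 3/5, sin θ = 4/5: (-4, 4) → (-28/5, -4/5)
T2 rotate counter-clockwise with cos θ = -8/17, sin θ = -15/17: (-28/5, -4/5) → (164/85, 452/85)
T3 scale by (3/2, 1/2): (164/85, 452/85) → (246/85, 226/85)
T4 shear: x ← x − 1·y: (246/85, 226/85) → (4/17, 226/85)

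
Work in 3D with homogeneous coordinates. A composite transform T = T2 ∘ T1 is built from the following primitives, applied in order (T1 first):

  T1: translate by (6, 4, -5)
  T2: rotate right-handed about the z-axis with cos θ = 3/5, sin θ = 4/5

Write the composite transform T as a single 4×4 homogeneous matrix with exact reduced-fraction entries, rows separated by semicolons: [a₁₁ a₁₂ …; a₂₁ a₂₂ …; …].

T1 = [1 0 0 6; 0 1 0 4; 0 0 1 -5; 0 0 0 1]
T2·T1 = [3/5 -4/5 0 2/5; 4/5 3/5 0 36/5; 0 0 1 -5; 0 0 0 1]

T = [3/5 -4/5 0 2/5; 4/5 3/5 0 36/5; 0 0 1 -5; 0 0 0 1]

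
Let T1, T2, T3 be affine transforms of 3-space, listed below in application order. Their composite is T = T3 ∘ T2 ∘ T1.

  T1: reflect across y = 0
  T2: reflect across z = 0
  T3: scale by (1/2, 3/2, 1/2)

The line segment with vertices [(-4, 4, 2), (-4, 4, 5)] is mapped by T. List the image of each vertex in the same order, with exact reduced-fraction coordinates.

image vertices: (-2, -6, -1), (-2, -6, -5/2)

T1 reflect across y = 0: (-4, 4, 2) → (-4, -4, 2); (-4, 4, 5) → (-4, -4, 5)
T2 reflect across z = 0: (-4, -4, 2) → (-4, -4, -2); (-4, -4, 5) → (-4, -4, -5)
T3 scale by (1/2, 3/2, 1/2): (-4, -4, -2) → (-2, -6, -1); (-4, -4, -5) → (-2, -6, -5/2)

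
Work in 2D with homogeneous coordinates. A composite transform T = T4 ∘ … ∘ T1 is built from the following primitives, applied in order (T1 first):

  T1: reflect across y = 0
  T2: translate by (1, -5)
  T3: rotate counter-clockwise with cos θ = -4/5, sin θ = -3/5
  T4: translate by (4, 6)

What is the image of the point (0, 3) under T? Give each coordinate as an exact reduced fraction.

T(p) = (-8/5, 59/5)

T1 reflect across y = 0: (0, 3) → (0, -3)
T2 translate by (1, -5): (0, -3) → (1, -8)
T3 rotate counter-clockwise with cos θ = -4/5, sin θ = -3/5: (1, -8) → (-28/5, 29/5)
T4 translate by (4, 6): (-28/5, 29/5) → (-8/5, 59/5)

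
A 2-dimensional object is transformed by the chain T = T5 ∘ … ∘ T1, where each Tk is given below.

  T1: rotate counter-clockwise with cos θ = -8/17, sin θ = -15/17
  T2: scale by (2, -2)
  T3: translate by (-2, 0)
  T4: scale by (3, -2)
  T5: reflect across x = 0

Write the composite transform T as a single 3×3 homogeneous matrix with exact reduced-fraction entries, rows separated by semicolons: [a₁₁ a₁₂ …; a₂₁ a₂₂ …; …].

T1 = [-8/17 15/17 0; -15/17 -8/17 0; 0 0 1]
T2·T1 = [-16/17 30/17 0; 30/17 16/17 0; 0 0 1]
T3·…·T1 = [-16/17 30/17 -2; 30/17 16/17 0; 0 0 1]
T4·…·T1 = [-48/17 90/17 -6; -60/17 -32/17 0; 0 0 1]
T5·…·T1 = [48/17 -90/17 6; -60/17 -32/17 0; 0 0 1]

T = [48/17 -90/17 6; -60/17 -32/17 0; 0 0 1]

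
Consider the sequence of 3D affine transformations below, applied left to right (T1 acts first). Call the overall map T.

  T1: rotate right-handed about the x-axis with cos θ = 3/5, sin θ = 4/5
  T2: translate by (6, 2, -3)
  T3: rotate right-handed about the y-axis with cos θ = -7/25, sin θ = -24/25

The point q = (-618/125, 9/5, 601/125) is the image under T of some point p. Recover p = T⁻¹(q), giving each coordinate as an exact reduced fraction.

p = (0, 5, 4)

T1 = [1 0 0 0; 0 3/5 -4/5 0; 0 4/5 3/5 0; 0 0 0 1]
T2·T1 = [1 0 0 6; 0 3/5 -4/5 2; 0 4/5 3/5 -3; 0 0 0 1]
T3·…·T1 = [-7/25 -96/125 -72/125 6/5; 0 3/5 -4/5 2; 24/25 -28/125 -21/125 33/5; 0 0 0 1]
det M = 1; M⁻¹ = [-7/25 0 24/25 -6; -96/125 3/5 -28/125 6/5; -72/125 -4/5 -21/125 17/5; 0 0 0 1]
M⁻¹ · (-618/125, 9/5, 601/125)ᵀ = (0, 5, 4)ᵀ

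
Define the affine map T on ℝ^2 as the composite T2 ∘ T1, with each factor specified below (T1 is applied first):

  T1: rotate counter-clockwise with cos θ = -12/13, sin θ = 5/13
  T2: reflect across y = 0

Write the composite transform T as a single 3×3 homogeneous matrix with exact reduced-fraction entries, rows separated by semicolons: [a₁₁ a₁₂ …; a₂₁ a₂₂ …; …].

T = [-12/13 -5/13 0; -5/13 12/13 0; 0 0 1]

T1 = [-12/13 -5/13 0; 5/13 -12/13 0; 0 0 1]
T2·T1 = [-12/13 -5/13 0; -5/13 12/13 0; 0 0 1]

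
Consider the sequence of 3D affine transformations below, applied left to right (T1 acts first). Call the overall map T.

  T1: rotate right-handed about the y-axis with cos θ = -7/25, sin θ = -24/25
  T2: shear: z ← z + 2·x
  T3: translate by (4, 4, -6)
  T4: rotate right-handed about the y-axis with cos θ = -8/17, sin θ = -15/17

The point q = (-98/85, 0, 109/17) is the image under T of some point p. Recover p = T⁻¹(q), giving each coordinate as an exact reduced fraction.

T1 = [-7/25 0 -24/25 0; 0 1 0 0; 24/25 0 -7/25 0; 0 0 0 1]
T2·T1 = [-7/25 0 -24/25 0; 0 1 0 0; 2/5 0 -11/5 0; 0 0 0 1]
T3·…·T1 = [-7/25 0 -24/25 4; 0 1 0 4; 2/5 0 -11/5 -6; 0 0 0 1]
T4·…·T1 = [-94/425 0 1017/425 58/17; 0 1 0 4; -37/85 0 16/85 108/17; 0 0 0 1]
det M = 1; M⁻¹ = [16/85 0 -1017/425 364/25; 0 1 0 -4; 37/85 0 -94/425 -2/25; 0 0 0 1]
M⁻¹ · (-98/85, 0, 109/17)ᵀ = (-1, -4, -2)ᵀ

p = (-1, -4, -2)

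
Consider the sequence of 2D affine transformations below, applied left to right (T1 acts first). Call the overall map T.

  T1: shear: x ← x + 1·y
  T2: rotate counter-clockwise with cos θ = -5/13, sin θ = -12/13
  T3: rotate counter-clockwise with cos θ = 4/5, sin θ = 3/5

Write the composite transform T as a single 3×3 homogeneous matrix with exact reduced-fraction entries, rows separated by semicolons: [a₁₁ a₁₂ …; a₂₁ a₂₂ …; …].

T1 = [1 1 0; 0 1 0; 0 0 1]
T2·T1 = [-5/13 7/13 0; -12/13 -17/13 0; 0 0 1]
T3·…·T1 = [16/65 79/65 0; -63/65 -47/65 0; 0 0 1]

T = [16/65 79/65 0; -63/65 -47/65 0; 0 0 1]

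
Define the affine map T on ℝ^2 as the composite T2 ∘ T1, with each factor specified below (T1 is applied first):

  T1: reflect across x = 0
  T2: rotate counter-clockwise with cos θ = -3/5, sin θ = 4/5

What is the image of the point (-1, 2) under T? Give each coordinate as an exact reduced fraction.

T(p) = (-11/5, -2/5)

T1 reflect across x = 0: (-1, 2) → (1, 2)
T2 rotate counter-clockwise with cos θ = -3/5, sin θ = 4/5: (1, 2) → (-11/5, -2/5)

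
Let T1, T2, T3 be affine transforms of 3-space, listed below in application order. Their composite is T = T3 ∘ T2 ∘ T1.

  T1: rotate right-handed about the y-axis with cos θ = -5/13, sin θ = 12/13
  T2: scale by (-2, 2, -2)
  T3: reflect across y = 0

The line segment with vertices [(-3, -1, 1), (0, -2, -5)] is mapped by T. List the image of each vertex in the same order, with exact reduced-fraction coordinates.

image vertices: (-54/13, 2, -62/13), (120/13, 4, -50/13)

T1 rotate right-handed about the y-axis with cos θ = -5/13, sin θ = 12/13: (-3, -1, 1) → (27/13, -1, 31/13); (0, -2, -5) → (-60/13, -2, 25/13)
T2 scale by (-2, 2, -2): (27/13, -1, 31/13) → (-54/13, -2, -62/13); (-60/13, -2, 25/13) → (120/13, -4, -50/13)
T3 reflect across y = 0: (-54/13, -2, -62/13) → (-54/13, 2, -62/13); (120/13, -4, -50/13) → (120/13, 4, -50/13)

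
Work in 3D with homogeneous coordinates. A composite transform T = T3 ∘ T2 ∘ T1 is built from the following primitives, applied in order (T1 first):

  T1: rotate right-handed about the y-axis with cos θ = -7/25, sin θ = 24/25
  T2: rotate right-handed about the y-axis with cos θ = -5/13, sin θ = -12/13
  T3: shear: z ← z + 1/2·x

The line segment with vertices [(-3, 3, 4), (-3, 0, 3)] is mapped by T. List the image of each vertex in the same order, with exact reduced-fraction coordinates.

T1 rotate right-handed about the y-axis with cos θ = -7/25, sin θ = 24/25: (-3, 3, 4) → (117/25, 3, 44/25); (-3, 0, 3) → (93/25, 0, 51/25)
T2 rotate right-handed about the y-axis with cos θ = -5/13, sin θ = -12/13: (117/25, 3, 44/25) → (-1113/325, 3, 1184/325); (93/25, 0, 51/25) → (-1077/325, 0, 861/325)
T3 shear: z ← z + 1/2·x: (-1113/325, 3, 1184/325) → (-1113/325, 3, 251/130); (-1077/325, 0, 861/325) → (-1077/325, 0, 129/130)

image vertices: (-1113/325, 3, 251/130), (-1077/325, 0, 129/130)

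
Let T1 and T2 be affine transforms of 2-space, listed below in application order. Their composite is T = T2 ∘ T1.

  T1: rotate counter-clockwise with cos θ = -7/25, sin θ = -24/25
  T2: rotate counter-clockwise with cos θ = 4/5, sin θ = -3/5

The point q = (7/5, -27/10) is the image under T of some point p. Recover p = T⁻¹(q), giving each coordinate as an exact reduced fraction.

T1 = [-7/25 24/25 0; -24/25 -7/25 0; 0 0 1]
T2·T1 = [-4/5 3/5 0; -3/5 -4/5 0; 0 0 1]
det M = 1; M⁻¹ = [-4/5 -3/5 0; 3/5 -4/5 0; 0 0 1]
M⁻¹ · (7/5, -27/10)ᵀ = (1/2, 3)ᵀ

p = (1/2, 3)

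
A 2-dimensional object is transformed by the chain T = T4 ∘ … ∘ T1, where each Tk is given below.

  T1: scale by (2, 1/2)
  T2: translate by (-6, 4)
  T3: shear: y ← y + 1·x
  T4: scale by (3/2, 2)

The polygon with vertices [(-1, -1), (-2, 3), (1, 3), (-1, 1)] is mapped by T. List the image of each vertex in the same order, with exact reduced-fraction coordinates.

image vertices: (-12, -9), (-15, -9), (-6, 3), (-12, -7)

T1 scale by (2, 1/2): (-1, -1) → (-2, -1/2); (-2, 3) → (-4, 3/2); (1, 3) → (2, 3/2); (-1, 1) → (-2, 1/2)
T2 translate by (-6, 4): (-2, -1/2) → (-8, 7/2); (-4, 3/2) → (-10, 11/2); (2, 3/2) → (-4, 11/2); (-2, 1/2) → (-8, 9/2)
T3 shear: y ← y + 1·x: (-8, 7/2) → (-8, -9/2); (-10, 11/2) → (-10, -9/2); (-4, 11/2) → (-4, 3/2); (-8, 9/2) → (-8, -7/2)
T4 scale by (3/2, 2): (-8, -9/2) → (-12, -9); (-10, -9/2) → (-15, -9); (-4, 3/2) → (-6, 3); (-8, -7/2) → (-12, -7)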